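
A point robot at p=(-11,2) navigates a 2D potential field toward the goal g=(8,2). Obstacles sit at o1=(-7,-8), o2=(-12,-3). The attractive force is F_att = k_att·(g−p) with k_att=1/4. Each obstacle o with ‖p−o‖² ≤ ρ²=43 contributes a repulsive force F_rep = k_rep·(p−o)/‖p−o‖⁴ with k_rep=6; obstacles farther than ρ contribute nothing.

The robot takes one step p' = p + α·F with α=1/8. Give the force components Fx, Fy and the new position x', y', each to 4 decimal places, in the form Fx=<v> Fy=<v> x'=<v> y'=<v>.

F_att = 1/4·(g−p) = 1/4·(19,0) = (4.7500,0.0000)
o1: d²=116 > ρ²=43 → inactive
o2: d²=26 ≤ ρ²=43; F_rep = 6·(1,5)/26² = (0.0089,0.0444)
F = F_att + ΣF_rep = (4.7589,0.0444)
p' = p + 1/8·F = (-10.4051,2.0055)

Fx=4.7589 Fy=0.0444 x'=-10.4051 y'=2.0055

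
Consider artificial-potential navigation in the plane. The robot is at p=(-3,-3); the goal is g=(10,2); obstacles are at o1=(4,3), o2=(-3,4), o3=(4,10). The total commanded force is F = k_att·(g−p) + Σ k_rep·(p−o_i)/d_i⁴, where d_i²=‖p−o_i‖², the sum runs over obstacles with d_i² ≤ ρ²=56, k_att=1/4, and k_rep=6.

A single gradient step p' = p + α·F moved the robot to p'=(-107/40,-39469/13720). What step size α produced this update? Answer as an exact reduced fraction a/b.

F_att = 1/4·(g−p) = 1/4·(13,5) = (3.2500,1.2500)
o1: d²=85 > ρ²=56 → inactive
o2: d²=49 ≤ ρ²=56; F_rep = 6·(0,-7)/49² = (0.0000,-0.0175)
o3: d²=218 > ρ²=56 → inactive
F = F_att + ΣF_rep = (3.2500,1.2325)
Δp = p'−p = (0.3250,0.1233); α = Δx/Fx = (13/40) / (13/4) = 1/10
check: Δy/Fy = (1691/13720) / (1691/1372) = 1/10 ✓

α = 1/10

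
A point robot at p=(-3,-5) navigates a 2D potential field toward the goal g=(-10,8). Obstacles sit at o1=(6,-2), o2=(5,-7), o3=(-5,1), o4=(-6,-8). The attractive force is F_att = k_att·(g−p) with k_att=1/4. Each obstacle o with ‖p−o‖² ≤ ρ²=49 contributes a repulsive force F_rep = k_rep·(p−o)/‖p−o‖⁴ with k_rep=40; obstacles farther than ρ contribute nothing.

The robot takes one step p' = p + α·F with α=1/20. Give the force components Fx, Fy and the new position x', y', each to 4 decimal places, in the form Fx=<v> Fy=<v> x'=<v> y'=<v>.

Fx=-1.3296 Fy=3.4704 x'=-3.0665 y'=-4.8265

F_att = 1/4·(g−p) = 1/4·(-7,13) = (-1.7500,3.2500)
o1: d²=90 > ρ²=49 → inactive
o2: d²=68 > ρ²=49 → inactive
o3: d²=40 ≤ ρ²=49; F_rep = 40·(2,-6)/40² = (0.0500,-0.1500)
o4: d²=18 ≤ ρ²=49; F_rep = 40·(3,3)/18² = (0.3704,0.3704)
F = F_att + ΣF_rep = (-1.3296,3.4704)
p' = p + 1/20·F = (-3.0665,-4.8265)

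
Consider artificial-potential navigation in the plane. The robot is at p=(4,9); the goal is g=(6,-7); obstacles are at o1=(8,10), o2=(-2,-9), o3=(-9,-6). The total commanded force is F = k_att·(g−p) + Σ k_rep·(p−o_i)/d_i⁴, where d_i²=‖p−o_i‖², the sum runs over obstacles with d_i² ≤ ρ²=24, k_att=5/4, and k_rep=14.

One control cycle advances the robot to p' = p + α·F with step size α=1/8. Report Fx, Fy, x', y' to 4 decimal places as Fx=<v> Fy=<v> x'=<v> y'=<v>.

Fx=2.3062 Fy=-20.0484 x'=4.2883 y'=6.4939

F_att = 5/4·(g−p) = 5/4·(2,-16) = (2.5000,-20.0000)
o1: d²=17 ≤ ρ²=24; F_rep = 14·(-4,-1)/17² = (-0.1938,-0.0484)
o2: d²=360 > ρ²=24 → inactive
o3: d²=394 > ρ²=24 → inactive
F = F_att + ΣF_rep = (2.3062,-20.0484)
p' = p + 1/8·F = (4.2883,6.4939)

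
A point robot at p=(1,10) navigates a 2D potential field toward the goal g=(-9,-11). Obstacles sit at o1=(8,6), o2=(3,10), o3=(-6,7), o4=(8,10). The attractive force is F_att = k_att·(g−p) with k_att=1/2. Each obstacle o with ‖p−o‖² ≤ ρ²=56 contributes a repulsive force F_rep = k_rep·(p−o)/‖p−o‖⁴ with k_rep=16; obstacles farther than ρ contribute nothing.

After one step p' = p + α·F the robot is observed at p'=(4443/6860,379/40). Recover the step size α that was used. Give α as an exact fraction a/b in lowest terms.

α = 1/20

F_att = 1/2·(g−p) = 1/2·(-10,-21) = (-5.0000,-10.5000)
o1: d²=65 > ρ²=56 → inactive
o2: d²=4 ≤ ρ²=56; F_rep = 16·(-2,0)/4² = (-2.0000,0.0000)
o3: d²=58 > ρ²=56 → inactive
o4: d²=49 ≤ ρ²=56; F_rep = 16·(-7,0)/49² = (-0.0466,0.0000)
F = F_att + ΣF_rep = (-7.0466,-10.5000)
Δp = p'−p = (-0.3523,-0.5250); α = Δx/Fx = (-2417/6860) / (-2417/343) = 1/20
check: Δy/Fy = (-21/40) / (-21/2) = 1/20 ✓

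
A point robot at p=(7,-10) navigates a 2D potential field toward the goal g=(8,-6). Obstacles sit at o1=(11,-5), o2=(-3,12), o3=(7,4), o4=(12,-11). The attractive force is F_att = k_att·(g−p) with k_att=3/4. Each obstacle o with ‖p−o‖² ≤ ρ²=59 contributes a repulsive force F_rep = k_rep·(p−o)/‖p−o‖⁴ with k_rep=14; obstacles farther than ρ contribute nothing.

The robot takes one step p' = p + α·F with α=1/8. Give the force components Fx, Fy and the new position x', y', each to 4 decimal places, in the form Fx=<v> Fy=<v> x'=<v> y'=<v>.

F_att = 3/4·(g−p) = 3/4·(1,4) = (0.7500,3.0000)
o1: d²=41 ≤ ρ²=59; F_rep = 14·(-4,-5)/41² = (-0.0333,-0.0416)
o2: d²=584 > ρ²=59 → inactive
o3: d²=196 > ρ²=59 → inactive
o4: d²=26 ≤ ρ²=59; F_rep = 14·(-5,1)/26² = (-0.1036,0.0207)
F = F_att + ΣF_rep = (0.6131,2.9791)
p' = p + 1/8·F = (7.0766,-9.6276)

Fx=0.6131 Fy=2.9791 x'=7.0766 y'=-9.6276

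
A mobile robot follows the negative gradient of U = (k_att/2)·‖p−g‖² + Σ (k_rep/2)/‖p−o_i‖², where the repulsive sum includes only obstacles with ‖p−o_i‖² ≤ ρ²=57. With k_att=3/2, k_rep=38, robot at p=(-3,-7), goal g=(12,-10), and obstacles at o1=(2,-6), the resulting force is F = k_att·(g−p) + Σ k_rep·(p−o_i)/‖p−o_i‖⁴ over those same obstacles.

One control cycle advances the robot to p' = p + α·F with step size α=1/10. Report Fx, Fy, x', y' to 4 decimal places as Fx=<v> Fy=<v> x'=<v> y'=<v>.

F_att = 3/2·(g−p) = 3/2·(15,-3) = (22.5000,-4.5000)
o1: d²=26 ≤ ρ²=57; F_rep = 38·(-5,-1)/26² = (-0.2811,-0.0562)
F = F_att + ΣF_rep = (22.2189,-4.5562)
p' = p + 1/10·F = (-0.7781,-7.4556)

Fx=22.2189 Fy=-4.5562 x'=-0.7781 y'=-7.4556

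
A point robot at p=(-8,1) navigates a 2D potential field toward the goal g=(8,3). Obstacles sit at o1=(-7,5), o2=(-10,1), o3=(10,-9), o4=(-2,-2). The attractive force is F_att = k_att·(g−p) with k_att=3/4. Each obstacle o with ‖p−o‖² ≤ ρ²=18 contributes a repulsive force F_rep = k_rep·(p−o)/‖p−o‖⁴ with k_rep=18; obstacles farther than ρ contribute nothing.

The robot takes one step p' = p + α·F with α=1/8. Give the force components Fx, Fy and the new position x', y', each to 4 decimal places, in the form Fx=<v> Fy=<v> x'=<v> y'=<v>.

F_att = 3/4·(g−p) = 3/4·(16,2) = (12.0000,1.5000)
o1: d²=17 ≤ ρ²=18; F_rep = 18·(-1,-4)/17² = (-0.0623,-0.2491)
o2: d²=4 ≤ ρ²=18; F_rep = 18·(2,0)/4² = (2.2500,0.0000)
o3: d²=424 > ρ²=18 → inactive
o4: d²=45 > ρ²=18 → inactive
F = F_att + ΣF_rep = (14.1877,1.2509)
p' = p + 1/8·F = (-6.2265,1.1564)

Fx=14.1877 Fy=1.2509 x'=-6.2265 y'=1.1564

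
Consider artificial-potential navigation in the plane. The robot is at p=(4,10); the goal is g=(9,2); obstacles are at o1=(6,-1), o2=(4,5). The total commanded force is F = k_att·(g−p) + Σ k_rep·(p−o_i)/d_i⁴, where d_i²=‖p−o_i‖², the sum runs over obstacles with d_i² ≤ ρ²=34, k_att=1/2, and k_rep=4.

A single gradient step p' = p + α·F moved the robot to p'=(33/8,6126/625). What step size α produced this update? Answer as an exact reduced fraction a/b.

F_att = 1/2·(g−p) = 1/2·(5,-8) = (2.5000,-4.0000)
o1: d²=125 > ρ²=34 → inactive
o2: d²=25 ≤ ρ²=34; F_rep = 4·(0,5)/25² = (0.0000,0.0320)
F = F_att + ΣF_rep = (2.5000,-3.9680)
Δp = p'−p = (0.1250,-0.1984); α = Δx/Fx = (1/8) / (5/2) = 1/20
check: Δy/Fy = (-124/625) / (-496/125) = 1/20 ✓

α = 1/20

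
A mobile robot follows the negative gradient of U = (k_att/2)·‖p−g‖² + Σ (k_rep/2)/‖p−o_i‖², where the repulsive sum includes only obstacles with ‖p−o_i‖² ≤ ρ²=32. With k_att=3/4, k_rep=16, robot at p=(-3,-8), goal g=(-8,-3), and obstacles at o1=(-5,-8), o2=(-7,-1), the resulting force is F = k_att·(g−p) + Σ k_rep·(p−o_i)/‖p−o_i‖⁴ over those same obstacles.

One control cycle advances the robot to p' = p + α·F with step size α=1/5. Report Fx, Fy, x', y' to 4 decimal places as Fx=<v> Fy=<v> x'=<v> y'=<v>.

Fx=-1.7500 Fy=3.7500 x'=-3.3500 y'=-7.2500

F_att = 3/4·(g−p) = 3/4·(-5,5) = (-3.7500,3.7500)
o1: d²=4 ≤ ρ²=32; F_rep = 16·(2,0)/4² = (2.0000,0.0000)
o2: d²=65 > ρ²=32 → inactive
F = F_att + ΣF_rep = (-1.7500,3.7500)
p' = p + 1/5·F = (-3.3500,-7.2500)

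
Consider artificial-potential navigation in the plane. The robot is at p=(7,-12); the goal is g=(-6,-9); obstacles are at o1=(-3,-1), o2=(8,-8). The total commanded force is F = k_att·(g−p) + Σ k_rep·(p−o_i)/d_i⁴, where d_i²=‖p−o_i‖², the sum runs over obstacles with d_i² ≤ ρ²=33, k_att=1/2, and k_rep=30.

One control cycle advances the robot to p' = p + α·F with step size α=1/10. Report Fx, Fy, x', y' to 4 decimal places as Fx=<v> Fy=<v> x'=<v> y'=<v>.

Fx=-6.6038 Fy=1.0848 x'=6.3396 y'=-11.8915

F_att = 1/2·(g−p) = 1/2·(-13,3) = (-6.5000,1.5000)
o1: d²=221 > ρ²=33 → inactive
o2: d²=17 ≤ ρ²=33; F_rep = 30·(-1,-4)/17² = (-0.1038,-0.4152)
F = F_att + ΣF_rep = (-6.6038,1.0848)
p' = p + 1/10·F = (6.3396,-11.8915)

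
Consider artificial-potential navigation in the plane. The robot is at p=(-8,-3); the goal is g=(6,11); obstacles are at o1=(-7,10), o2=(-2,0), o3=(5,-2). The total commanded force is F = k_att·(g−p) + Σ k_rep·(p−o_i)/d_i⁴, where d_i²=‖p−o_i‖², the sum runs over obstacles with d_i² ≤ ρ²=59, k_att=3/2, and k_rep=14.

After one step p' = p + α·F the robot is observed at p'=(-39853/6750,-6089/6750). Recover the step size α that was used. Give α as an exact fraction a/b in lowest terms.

α = 1/10

F_att = 3/2·(g−p) = 3/2·(14,14) = (21.0000,21.0000)
o1: d²=170 > ρ²=59 → inactive
o2: d²=45 ≤ ρ²=59; F_rep = 14·(-6,-3)/45² = (-0.0415,-0.0207)
o3: d²=170 > ρ²=59 → inactive
F = F_att + ΣF_rep = (20.9585,20.9793)
Δp = p'−p = (2.0959,2.0979); α = Δx/Fx = (14147/6750) / (14147/675) = 1/10
check: Δy/Fy = (14161/6750) / (14161/675) = 1/10 ✓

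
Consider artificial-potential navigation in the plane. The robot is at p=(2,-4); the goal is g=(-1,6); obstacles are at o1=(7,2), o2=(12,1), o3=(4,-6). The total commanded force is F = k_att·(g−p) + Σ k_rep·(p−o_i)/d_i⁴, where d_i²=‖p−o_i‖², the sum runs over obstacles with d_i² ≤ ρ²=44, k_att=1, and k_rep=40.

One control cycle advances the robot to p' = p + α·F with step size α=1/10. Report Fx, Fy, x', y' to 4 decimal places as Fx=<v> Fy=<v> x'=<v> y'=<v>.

Fx=-4.2500 Fy=11.2500 x'=1.5750 y'=-2.8750

F_att = 1·(g−p) = 1·(-3,10) = (-3.0000,10.0000)
o1: d²=61 > ρ²=44 → inactive
o2: d²=125 > ρ²=44 → inactive
o3: d²=8 ≤ ρ²=44; F_rep = 40·(-2,2)/8² = (-1.2500,1.2500)
F = F_att + ΣF_rep = (-4.2500,11.2500)
p' = p + 1/10·F = (1.5750,-2.8750)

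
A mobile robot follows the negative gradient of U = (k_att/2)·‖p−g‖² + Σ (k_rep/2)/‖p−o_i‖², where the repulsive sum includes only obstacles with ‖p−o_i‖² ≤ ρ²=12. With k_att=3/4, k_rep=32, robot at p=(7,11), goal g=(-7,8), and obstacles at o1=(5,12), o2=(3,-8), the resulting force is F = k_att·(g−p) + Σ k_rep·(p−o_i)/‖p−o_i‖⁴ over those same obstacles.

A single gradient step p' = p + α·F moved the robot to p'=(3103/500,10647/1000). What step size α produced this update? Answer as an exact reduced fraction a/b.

α = 1/10

F_att = 3/4·(g−p) = 3/4·(-14,-3) = (-10.5000,-2.2500)
o1: d²=5 ≤ ρ²=12; F_rep = 32·(2,-1)/5² = (2.5600,-1.2800)
o2: d²=377 > ρ²=12 → inactive
F = F_att + ΣF_rep = (-7.9400,-3.5300)
Δp = p'−p = (-0.7940,-0.3530); α = Δx/Fx = (-397/500) / (-397/50) = 1/10
check: Δy/Fy = (-353/1000) / (-353/100) = 1/10 ✓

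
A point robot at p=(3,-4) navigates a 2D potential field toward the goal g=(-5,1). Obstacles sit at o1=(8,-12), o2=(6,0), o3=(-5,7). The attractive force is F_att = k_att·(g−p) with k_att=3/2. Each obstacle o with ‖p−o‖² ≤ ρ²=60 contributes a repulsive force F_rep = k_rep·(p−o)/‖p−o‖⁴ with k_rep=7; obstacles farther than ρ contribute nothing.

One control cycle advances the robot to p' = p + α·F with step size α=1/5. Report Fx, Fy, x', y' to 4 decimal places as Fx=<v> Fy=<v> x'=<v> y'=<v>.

F_att = 3/2·(g−p) = 3/2·(-8,5) = (-12.0000,7.5000)
o1: d²=89 > ρ²=60 → inactive
o2: d²=25 ≤ ρ²=60; F_rep = 7·(-3,-4)/25² = (-0.0336,-0.0448)
o3: d²=185 > ρ²=60 → inactive
F = F_att + ΣF_rep = (-12.0336,7.4552)
p' = p + 1/5·F = (0.5933,-2.5090)

Fx=-12.0336 Fy=7.4552 x'=0.5933 y'=-2.5090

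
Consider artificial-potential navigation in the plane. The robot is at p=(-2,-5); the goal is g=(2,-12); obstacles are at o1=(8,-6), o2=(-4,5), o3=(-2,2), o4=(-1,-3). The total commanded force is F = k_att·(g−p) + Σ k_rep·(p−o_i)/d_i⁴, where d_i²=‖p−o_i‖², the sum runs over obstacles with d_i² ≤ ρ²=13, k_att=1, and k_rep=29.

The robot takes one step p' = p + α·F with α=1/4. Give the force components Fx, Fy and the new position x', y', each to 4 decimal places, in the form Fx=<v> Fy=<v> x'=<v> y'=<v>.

F_att = 1·(g−p) = 1·(4,-7) = (4.0000,-7.0000)
o1: d²=101 > ρ²=13 → inactive
o2: d²=104 > ρ²=13 → inactive
o3: d²=49 > ρ²=13 → inactive
o4: d²=5 ≤ ρ²=13; F_rep = 29·(-1,-2)/5² = (-1.1600,-2.3200)
F = F_att + ΣF_rep = (2.8400,-9.3200)
p' = p + 1/4·F = (-1.2900,-7.3300)

Fx=2.8400 Fy=-9.3200 x'=-1.2900 y'=-7.3300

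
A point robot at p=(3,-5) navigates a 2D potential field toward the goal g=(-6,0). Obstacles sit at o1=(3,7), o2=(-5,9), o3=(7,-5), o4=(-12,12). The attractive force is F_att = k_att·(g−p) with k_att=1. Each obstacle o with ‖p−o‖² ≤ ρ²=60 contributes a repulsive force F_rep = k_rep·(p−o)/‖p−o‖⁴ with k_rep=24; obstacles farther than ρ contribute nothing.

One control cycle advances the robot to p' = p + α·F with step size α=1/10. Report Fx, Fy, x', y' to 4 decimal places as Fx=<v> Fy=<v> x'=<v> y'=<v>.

F_att = 1·(g−p) = 1·(-9,5) = (-9.0000,5.0000)
o1: d²=144 > ρ²=60 → inactive
o2: d²=260 > ρ²=60 → inactive
o3: d²=16 ≤ ρ²=60; F_rep = 24·(-4,0)/16² = (-0.3750,0.0000)
o4: d²=514 > ρ²=60 → inactive
F = F_att + ΣF_rep = (-9.3750,5.0000)
p' = p + 1/10·F = (2.0625,-4.5000)

Fx=-9.3750 Fy=5.0000 x'=2.0625 y'=-4.5000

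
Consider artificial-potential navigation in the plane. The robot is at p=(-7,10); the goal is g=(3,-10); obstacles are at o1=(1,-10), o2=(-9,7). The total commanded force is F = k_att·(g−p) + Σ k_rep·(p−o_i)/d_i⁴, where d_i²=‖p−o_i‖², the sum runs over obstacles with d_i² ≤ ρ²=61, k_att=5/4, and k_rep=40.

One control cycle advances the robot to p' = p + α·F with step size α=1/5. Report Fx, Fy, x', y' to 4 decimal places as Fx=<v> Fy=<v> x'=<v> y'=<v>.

F_att = 5/4·(g−p) = 5/4·(10,-20) = (12.5000,-25.0000)
o1: d²=464 > ρ²=61 → inactive
o2: d²=13 ≤ ρ²=61; F_rep = 40·(2,3)/13² = (0.4734,0.7101)
F = F_att + ΣF_rep = (12.9734,-24.2899)
p' = p + 1/5·F = (-4.4053,5.1420)

Fx=12.9734 Fy=-24.2899 x'=-4.4053 y'=5.1420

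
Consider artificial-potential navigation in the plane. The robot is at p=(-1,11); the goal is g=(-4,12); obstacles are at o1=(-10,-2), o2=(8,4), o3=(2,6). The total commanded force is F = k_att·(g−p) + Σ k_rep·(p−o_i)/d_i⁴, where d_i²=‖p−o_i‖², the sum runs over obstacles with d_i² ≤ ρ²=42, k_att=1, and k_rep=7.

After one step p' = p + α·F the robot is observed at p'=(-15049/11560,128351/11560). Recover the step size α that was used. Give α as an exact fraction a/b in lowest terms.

F_att = 1·(g−p) = 1·(-3,1) = (-3.0000,1.0000)
o1: d²=250 > ρ²=42 → inactive
o2: d²=130 > ρ²=42 → inactive
o3: d²=34 ≤ ρ²=42; F_rep = 7·(-3,5)/34² = (-0.0182,0.0303)
F = F_att + ΣF_rep = (-3.0182,1.0303)
Δp = p'−p = (-0.3018,0.1030); α = Δx/Fx = (-3489/11560) / (-3489/1156) = 1/10
check: Δy/Fy = (1191/11560) / (1191/1156) = 1/10 ✓

α = 1/10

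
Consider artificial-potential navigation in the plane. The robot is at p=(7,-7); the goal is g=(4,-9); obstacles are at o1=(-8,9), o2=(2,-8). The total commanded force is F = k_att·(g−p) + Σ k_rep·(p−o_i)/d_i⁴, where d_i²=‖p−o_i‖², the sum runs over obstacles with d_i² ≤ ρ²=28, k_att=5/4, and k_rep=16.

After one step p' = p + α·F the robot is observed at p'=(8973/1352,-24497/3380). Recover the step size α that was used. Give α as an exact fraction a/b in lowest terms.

F_att = 5/4·(g−p) = 5/4·(-3,-2) = (-3.7500,-2.5000)
o1: d²=481 > ρ²=28 → inactive
o2: d²=26 ≤ ρ²=28; F_rep = 16·(5,1)/26² = (0.1183,0.0237)
F = F_att + ΣF_rep = (-3.6317,-2.4763)
Δp = p'−p = (-0.3632,-0.2476); α = Δx/Fx = (-491/1352) / (-2455/676) = 1/10
check: Δy/Fy = (-837/3380) / (-837/338) = 1/10 ✓

α = 1/10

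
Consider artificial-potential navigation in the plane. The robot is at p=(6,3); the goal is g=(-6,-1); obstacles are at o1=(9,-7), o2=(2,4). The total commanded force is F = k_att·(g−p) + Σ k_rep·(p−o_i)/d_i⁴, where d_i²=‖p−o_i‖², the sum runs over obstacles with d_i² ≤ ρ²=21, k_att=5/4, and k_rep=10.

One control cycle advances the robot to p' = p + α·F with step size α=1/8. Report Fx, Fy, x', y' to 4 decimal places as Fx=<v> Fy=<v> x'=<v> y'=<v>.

F_att = 5/4·(g−p) = 5/4·(-12,-4) = (-15.0000,-5.0000)
o1: d²=109 > ρ²=21 → inactive
o2: d²=17 ≤ ρ²=21; F_rep = 10·(4,-1)/17² = (0.1384,-0.0346)
F = F_att + ΣF_rep = (-14.8616,-5.0346)
p' = p + 1/8·F = (4.1423,2.3707)

Fx=-14.8616 Fy=-5.0346 x'=4.1423 y'=2.3707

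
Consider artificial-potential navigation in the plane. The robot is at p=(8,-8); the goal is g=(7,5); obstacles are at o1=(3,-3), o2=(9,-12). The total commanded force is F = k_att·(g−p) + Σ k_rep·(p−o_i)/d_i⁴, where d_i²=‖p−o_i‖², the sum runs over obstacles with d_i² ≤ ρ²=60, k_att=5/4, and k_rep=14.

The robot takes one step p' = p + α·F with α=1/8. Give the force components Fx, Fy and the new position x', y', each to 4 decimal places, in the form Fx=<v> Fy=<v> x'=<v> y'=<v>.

Fx=-1.2704 Fy=16.4158 x'=7.8412 y'=-5.9480

F_att = 5/4·(g−p) = 5/4·(-1,13) = (-1.2500,16.2500)
o1: d²=50 ≤ ρ²=60; F_rep = 14·(5,-5)/50² = (0.0280,-0.0280)
o2: d²=17 ≤ ρ²=60; F_rep = 14·(-1,4)/17² = (-0.0484,0.1938)
F = F_att + ΣF_rep = (-1.2704,16.4158)
p' = p + 1/8·F = (7.8412,-5.9480)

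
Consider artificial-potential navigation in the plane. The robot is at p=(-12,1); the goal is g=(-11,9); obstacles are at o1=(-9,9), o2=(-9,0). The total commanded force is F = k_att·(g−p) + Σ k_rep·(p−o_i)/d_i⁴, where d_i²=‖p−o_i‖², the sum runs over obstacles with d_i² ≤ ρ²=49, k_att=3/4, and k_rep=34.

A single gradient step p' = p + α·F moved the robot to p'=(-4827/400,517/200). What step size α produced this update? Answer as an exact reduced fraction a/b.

F_att = 3/4·(g−p) = 3/4·(1,8) = (0.7500,6.0000)
o1: d²=73 > ρ²=49 → inactive
o2: d²=10 ≤ ρ²=49; F_rep = 34·(-3,1)/10² = (-1.0200,0.3400)
F = F_att + ΣF_rep = (-0.2700,6.3400)
Δp = p'−p = (-0.0675,1.5850); α = Δx/Fx = (-27/400) / (-27/100) = 1/4
check: Δy/Fy = (317/200) / (317/50) = 1/4 ✓

α = 1/4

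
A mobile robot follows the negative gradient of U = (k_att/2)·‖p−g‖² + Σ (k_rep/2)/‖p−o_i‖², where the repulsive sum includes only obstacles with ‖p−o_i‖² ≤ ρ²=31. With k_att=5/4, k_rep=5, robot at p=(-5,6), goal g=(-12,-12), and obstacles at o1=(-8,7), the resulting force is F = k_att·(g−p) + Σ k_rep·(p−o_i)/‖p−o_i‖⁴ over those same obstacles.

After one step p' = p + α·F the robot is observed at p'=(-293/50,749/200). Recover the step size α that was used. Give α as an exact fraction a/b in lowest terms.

α = 1/10

F_att = 5/4·(g−p) = 5/4·(-7,-18) = (-8.7500,-22.5000)
o1: d²=10 ≤ ρ²=31; F_rep = 5·(3,-1)/10² = (0.1500,-0.0500)
F = F_att + ΣF_rep = (-8.6000,-22.5500)
Δp = p'−p = (-0.8600,-2.2550); α = Δx/Fx = (-43/50) / (-43/5) = 1/10
check: Δy/Fy = (-451/200) / (-451/20) = 1/10 ✓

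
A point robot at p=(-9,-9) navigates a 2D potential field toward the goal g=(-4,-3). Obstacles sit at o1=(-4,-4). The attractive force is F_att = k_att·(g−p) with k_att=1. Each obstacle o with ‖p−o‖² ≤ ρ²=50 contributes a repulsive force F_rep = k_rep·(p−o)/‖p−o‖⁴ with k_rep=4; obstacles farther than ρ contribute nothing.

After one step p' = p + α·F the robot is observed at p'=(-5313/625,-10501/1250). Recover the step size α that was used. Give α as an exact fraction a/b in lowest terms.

F_att = 1·(g−p) = 1·(5,6) = (5.0000,6.0000)
o1: d²=50 ≤ ρ²=50; F_rep = 4·(-5,-5)/50² = (-0.0080,-0.0080)
F = F_att + ΣF_rep = (4.9920,5.9920)
Δp = p'−p = (0.4992,0.5992); α = Δx/Fx = (312/625) / (624/125) = 1/10
check: Δy/Fy = (749/1250) / (749/125) = 1/10 ✓

α = 1/10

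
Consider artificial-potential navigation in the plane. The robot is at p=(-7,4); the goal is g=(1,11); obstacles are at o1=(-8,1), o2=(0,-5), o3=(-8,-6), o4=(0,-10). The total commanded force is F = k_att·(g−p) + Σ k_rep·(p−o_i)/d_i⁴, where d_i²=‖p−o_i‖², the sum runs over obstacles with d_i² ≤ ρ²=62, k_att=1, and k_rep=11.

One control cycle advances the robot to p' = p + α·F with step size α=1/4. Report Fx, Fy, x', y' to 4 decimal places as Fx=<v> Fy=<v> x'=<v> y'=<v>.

F_att = 1·(g−p) = 1·(8,7) = (8.0000,7.0000)
o1: d²=10 ≤ ρ²=62; F_rep = 11·(1,3)/10² = (0.1100,0.3300)
o2: d²=130 > ρ²=62 → inactive
o3: d²=101 > ρ²=62 → inactive
o4: d²=245 > ρ²=62 → inactive
F = F_att + ΣF_rep = (8.1100,7.3300)
p' = p + 1/4·F = (-4.9725,5.8325)

Fx=8.1100 Fy=7.3300 x'=-4.9725 y'=5.8325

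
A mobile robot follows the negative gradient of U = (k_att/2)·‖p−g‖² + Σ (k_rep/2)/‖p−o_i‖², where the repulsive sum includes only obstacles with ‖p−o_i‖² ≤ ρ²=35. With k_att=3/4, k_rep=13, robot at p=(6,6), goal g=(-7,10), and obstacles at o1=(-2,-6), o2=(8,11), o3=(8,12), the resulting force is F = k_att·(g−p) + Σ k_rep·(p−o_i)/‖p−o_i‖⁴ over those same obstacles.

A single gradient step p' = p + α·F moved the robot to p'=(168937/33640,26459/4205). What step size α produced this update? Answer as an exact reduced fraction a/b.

α = 1/10

F_att = 3/4·(g−p) = 3/4·(-13,4) = (-9.7500,3.0000)
o1: d²=208 > ρ²=35 → inactive
o2: d²=29 ≤ ρ²=35; F_rep = 13·(-2,-5)/29² = (-0.0309,-0.0773)
o3: d²=40 > ρ²=35 → inactive
F = F_att + ΣF_rep = (-9.7809,2.9227)
Δp = p'−p = (-0.9781,0.2923); α = Δx/Fx = (-32903/33640) / (-32903/3364) = 1/10
check: Δy/Fy = (1229/4205) / (2458/841) = 1/10 ✓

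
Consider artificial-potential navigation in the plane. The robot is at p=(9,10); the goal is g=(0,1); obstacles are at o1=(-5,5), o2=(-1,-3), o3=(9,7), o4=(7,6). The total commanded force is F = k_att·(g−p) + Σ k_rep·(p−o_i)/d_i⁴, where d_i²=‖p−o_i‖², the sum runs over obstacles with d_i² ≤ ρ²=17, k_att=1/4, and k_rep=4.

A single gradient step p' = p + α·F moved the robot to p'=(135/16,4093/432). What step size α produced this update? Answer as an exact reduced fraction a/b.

F_att = 1/4·(g−p) = 1/4·(-9,-9) = (-2.2500,-2.2500)
o1: d²=221 > ρ²=17 → inactive
o2: d²=269 > ρ²=17 → inactive
o3: d²=9 ≤ ρ²=17; F_rep = 4·(0,3)/9² = (0.0000,0.1481)
o4: d²=20 > ρ²=17 → inactive
F = F_att + ΣF_rep = (-2.2500,-2.1019)
Δp = p'−p = (-0.5625,-0.5255); α = Δx/Fx = (-9/16) / (-9/4) = 1/4
check: Δy/Fy = (-227/432) / (-227/108) = 1/4 ✓

α = 1/4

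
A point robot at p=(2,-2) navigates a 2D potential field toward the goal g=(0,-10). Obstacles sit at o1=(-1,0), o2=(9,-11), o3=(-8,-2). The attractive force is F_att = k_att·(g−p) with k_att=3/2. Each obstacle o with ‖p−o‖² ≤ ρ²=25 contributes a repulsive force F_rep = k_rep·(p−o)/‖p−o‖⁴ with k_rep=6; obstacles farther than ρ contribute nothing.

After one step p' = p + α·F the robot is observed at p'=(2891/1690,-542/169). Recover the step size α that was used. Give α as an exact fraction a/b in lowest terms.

α = 1/10

F_att = 3/2·(g−p) = 3/2·(-2,-8) = (-3.0000,-12.0000)
o1: d²=13 ≤ ρ²=25; F_rep = 6·(3,-2)/13² = (0.1065,-0.0710)
o2: d²=130 > ρ²=25 → inactive
o3: d²=100 > ρ²=25 → inactive
F = F_att + ΣF_rep = (-2.8935,-12.0710)
Δp = p'−p = (-0.2893,-1.2071); α = Δx/Fx = (-489/1690) / (-489/169) = 1/10
check: Δy/Fy = (-204/169) / (-2040/169) = 1/10 ✓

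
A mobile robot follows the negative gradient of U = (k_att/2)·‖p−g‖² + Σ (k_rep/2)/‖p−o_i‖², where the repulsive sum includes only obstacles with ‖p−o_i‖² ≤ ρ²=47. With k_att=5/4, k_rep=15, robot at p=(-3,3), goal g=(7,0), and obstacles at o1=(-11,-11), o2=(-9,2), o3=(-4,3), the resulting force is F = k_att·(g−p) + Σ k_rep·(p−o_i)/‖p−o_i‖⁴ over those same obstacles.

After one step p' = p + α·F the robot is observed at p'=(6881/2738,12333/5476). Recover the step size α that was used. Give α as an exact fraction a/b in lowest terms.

F_att = 5/4·(g−p) = 5/4·(10,-3) = (12.5000,-3.7500)
o1: d²=260 > ρ²=47 → inactive
o2: d²=37 ≤ ρ²=47; F_rep = 15·(6,1)/37² = (0.0657,0.0110)
o3: d²=1 ≤ ρ²=47; F_rep = 15·(1,0)/1² = (15.0000,0.0000)
F = F_att + ΣF_rep = (27.5657,-3.7390)
Δp = p'−p = (5.5131,-0.7478); α = Δx/Fx = (15095/2738) / (75475/2738) = 1/5
check: Δy/Fy = (-4095/5476) / (-20475/5476) = 1/5 ✓

α = 1/5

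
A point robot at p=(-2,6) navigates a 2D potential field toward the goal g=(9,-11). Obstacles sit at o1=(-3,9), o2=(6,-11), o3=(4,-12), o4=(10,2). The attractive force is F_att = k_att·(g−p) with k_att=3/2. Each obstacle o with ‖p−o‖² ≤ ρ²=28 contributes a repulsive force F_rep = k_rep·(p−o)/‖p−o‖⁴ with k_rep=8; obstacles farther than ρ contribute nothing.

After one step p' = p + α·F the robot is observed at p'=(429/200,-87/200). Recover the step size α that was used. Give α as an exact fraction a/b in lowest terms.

α = 1/4

F_att = 3/2·(g−p) = 3/2·(11,-17) = (16.5000,-25.5000)
o1: d²=10 ≤ ρ²=28; F_rep = 8·(1,-3)/10² = (0.0800,-0.2400)
o2: d²=353 > ρ²=28 → inactive
o3: d²=360 > ρ²=28 → inactive
o4: d²=160 > ρ²=28 → inactive
F = F_att + ΣF_rep = (16.5800,-25.7400)
Δp = p'−p = (4.1450,-6.4350); α = Δx/Fx = (829/200) / (829/50) = 1/4
check: Δy/Fy = (-1287/200) / (-1287/50) = 1/4 ✓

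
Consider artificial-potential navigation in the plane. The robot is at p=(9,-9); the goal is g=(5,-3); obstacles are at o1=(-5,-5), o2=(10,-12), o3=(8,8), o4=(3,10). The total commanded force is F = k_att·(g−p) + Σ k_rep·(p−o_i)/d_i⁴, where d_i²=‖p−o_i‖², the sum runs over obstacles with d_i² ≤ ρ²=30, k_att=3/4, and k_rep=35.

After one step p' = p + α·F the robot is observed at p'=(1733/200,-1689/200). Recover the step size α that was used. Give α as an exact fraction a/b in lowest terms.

α = 1/10

F_att = 3/4·(g−p) = 3/4·(-4,6) = (-3.0000,4.5000)
o1: d²=212 > ρ²=30 → inactive
o2: d²=10 ≤ ρ²=30; F_rep = 35·(-1,3)/10² = (-0.3500,1.0500)
o3: d²=290 > ρ²=30 → inactive
o4: d²=397 > ρ²=30 → inactive
F = F_att + ΣF_rep = (-3.3500,5.5500)
Δp = p'−p = (-0.3350,0.5550); α = Δx/Fx = (-67/200) / (-67/20) = 1/10
check: Δy/Fy = (111/200) / (111/20) = 1/10 ✓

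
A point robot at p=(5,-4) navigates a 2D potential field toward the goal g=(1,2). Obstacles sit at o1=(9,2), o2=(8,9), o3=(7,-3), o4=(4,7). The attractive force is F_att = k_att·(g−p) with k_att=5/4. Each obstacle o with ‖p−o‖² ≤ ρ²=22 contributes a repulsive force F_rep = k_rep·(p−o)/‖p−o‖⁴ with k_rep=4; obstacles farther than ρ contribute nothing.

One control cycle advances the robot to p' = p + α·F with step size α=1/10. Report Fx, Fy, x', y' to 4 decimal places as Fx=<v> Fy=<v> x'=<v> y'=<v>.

Fx=-5.3200 Fy=7.3400 x'=4.4680 y'=-3.2660

F_att = 5/4·(g−p) = 5/4·(-4,6) = (-5.0000,7.5000)
o1: d²=52 > ρ²=22 → inactive
o2: d²=178 > ρ²=22 → inactive
o3: d²=5 ≤ ρ²=22; F_rep = 4·(-2,-1)/5² = (-0.3200,-0.1600)
o4: d²=122 > ρ²=22 → inactive
F = F_att + ΣF_rep = (-5.3200,7.3400)
p' = p + 1/10·F = (4.4680,-3.2660)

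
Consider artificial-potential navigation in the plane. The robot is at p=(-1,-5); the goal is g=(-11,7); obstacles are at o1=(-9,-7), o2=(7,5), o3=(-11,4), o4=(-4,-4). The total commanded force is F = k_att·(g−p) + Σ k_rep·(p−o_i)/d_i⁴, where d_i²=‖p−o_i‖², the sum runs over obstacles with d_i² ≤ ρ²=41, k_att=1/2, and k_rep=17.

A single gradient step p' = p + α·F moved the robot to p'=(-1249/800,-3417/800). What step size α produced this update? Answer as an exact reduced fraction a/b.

α = 1/8

F_att = 1/2·(g−p) = 1/2·(-10,12) = (-5.0000,6.0000)
o1: d²=68 > ρ²=41 → inactive
o2: d²=164 > ρ²=41 → inactive
o3: d²=181 > ρ²=41 → inactive
o4: d²=10 ≤ ρ²=41; F_rep = 17·(3,-1)/10² = (0.5100,-0.1700)
F = F_att + ΣF_rep = (-4.4900,5.8300)
Δp = p'−p = (-0.5613,0.7288); α = Δx/Fx = (-449/800) / (-449/100) = 1/8
check: Δy/Fy = (583/800) / (583/100) = 1/8 ✓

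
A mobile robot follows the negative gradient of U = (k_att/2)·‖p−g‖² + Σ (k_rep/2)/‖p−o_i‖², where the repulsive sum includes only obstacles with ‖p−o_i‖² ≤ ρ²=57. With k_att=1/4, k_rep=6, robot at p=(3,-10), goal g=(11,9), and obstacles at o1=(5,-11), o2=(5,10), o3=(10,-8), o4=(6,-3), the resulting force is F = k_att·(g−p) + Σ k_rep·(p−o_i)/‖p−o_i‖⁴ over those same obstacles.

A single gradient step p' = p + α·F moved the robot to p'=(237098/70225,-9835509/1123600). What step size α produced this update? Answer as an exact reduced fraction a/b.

α = 1/4

F_att = 1/4·(g−p) = 1/4·(8,19) = (2.0000,4.7500)
o1: d²=5 ≤ ρ²=57; F_rep = 6·(-2,1)/5² = (-0.4800,0.2400)
o2: d²=404 > ρ²=57 → inactive
o3: d²=53 ≤ ρ²=57; F_rep = 6·(-7,-2)/53² = (-0.0150,-0.0043)
o4: d²=58 > ρ²=57 → inactive
F = F_att + ΣF_rep = (1.5050,4.9857)
Δp = p'−p = (0.3763,1.2464); α = Δx/Fx = (26423/70225) / (105692/70225) = 1/4
check: Δy/Fy = (1400491/1123600) / (1400491/280900) = 1/4 ✓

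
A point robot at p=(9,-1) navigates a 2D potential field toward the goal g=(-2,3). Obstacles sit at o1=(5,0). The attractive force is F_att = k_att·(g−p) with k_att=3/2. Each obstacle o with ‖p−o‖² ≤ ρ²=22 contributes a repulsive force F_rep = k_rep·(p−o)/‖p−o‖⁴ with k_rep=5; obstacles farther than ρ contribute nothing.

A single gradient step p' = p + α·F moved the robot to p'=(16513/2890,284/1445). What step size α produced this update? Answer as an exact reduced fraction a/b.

α = 1/5

F_att = 3/2·(g−p) = 3/2·(-11,4) = (-16.5000,6.0000)
o1: d²=17 ≤ ρ²=22; F_rep = 5·(4,-1)/17² = (0.0692,-0.0173)
F = F_att + ΣF_rep = (-16.4308,5.9827)
Δp = p'−p = (-3.2862,1.1965); α = Δx/Fx = (-9497/2890) / (-9497/578) = 1/5
check: Δy/Fy = (1729/1445) / (1729/289) = 1/5 ✓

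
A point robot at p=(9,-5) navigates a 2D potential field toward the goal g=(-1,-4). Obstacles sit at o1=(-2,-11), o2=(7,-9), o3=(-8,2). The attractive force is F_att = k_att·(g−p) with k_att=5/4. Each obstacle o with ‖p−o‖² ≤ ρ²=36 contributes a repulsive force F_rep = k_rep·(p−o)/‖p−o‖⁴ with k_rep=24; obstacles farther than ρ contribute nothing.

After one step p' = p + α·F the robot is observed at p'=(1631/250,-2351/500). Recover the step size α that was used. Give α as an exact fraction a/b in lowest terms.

F_att = 5/4·(g−p) = 5/4·(-10,1) = (-12.5000,1.2500)
o1: d²=157 > ρ²=36 → inactive
o2: d²=20 ≤ ρ²=36; F_rep = 24·(2,4)/20² = (0.1200,0.2400)
o3: d²=338 > ρ²=36 → inactive
F = F_att + ΣF_rep = (-12.3800,1.4900)
Δp = p'−p = (-2.4760,0.2980); α = Δx/Fx = (-619/250) / (-619/50) = 1/5
check: Δy/Fy = (149/500) / (149/100) = 1/5 ✓

α = 1/5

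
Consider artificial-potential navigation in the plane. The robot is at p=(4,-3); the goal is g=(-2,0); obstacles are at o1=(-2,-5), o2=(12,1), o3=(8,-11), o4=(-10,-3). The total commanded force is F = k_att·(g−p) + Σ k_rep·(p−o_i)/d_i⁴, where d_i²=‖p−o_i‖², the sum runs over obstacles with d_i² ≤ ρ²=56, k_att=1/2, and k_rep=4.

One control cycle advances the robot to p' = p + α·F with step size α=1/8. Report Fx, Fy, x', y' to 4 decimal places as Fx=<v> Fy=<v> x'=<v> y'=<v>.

Fx=-2.9850 Fy=1.5050 x'=3.6269 y'=-2.8119

F_att = 1/2·(g−p) = 1/2·(-6,3) = (-3.0000,1.5000)
o1: d²=40 ≤ ρ²=56; F_rep = 4·(6,2)/40² = (0.0150,0.0050)
o2: d²=80 > ρ²=56 → inactive
o3: d²=80 > ρ²=56 → inactive
o4: d²=196 > ρ²=56 → inactive
F = F_att + ΣF_rep = (-2.9850,1.5050)
p' = p + 1/8·F = (3.6269,-2.8119)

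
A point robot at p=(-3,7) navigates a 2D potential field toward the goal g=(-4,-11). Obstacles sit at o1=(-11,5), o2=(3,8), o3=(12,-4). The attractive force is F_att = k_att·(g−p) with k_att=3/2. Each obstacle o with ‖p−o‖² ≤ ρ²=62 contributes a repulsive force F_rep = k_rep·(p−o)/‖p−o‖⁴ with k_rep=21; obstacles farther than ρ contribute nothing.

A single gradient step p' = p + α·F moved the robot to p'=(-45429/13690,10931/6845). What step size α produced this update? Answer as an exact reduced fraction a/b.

F_att = 3/2·(g−p) = 3/2·(-1,-18) = (-1.5000,-27.0000)
o1: d²=68 > ρ²=62 → inactive
o2: d²=37 ≤ ρ²=62; F_rep = 21·(-6,-1)/37² = (-0.0920,-0.0153)
o3: d²=346 > ρ²=62 → inactive
F = F_att + ΣF_rep = (-1.5920,-27.0153)
Δp = p'−p = (-0.3184,-5.4031); α = Δx/Fx = (-4359/13690) / (-4359/2738) = 1/5
check: Δy/Fy = (-36984/6845) / (-36984/1369) = 1/5 ✓

α = 1/5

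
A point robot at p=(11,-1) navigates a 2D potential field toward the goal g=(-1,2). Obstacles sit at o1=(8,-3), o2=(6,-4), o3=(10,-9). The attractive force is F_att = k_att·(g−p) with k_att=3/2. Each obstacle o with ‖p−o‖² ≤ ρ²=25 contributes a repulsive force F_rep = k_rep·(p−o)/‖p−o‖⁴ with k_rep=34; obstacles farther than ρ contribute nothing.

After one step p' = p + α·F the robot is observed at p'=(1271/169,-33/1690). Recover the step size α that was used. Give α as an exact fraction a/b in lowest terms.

α = 1/5

F_att = 3/2·(g−p) = 3/2·(-12,3) = (-18.0000,4.5000)
o1: d²=13 ≤ ρ²=25; F_rep = 34·(3,2)/13² = (0.6036,0.4024)
o2: d²=34 > ρ²=25 → inactive
o3: d²=65 > ρ²=25 → inactive
F = F_att + ΣF_rep = (-17.3964,4.9024)
Δp = p'−p = (-3.4793,0.9805); α = Δx/Fx = (-588/169) / (-2940/169) = 1/5
check: Δy/Fy = (1657/1690) / (1657/338) = 1/5 ✓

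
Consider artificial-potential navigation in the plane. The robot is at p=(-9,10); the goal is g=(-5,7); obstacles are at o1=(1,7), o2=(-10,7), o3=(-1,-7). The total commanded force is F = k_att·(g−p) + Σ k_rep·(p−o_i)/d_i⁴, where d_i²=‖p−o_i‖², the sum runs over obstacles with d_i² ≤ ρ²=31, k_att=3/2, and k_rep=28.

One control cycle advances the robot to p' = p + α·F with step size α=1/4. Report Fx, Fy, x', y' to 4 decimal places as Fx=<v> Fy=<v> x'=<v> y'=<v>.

Fx=6.2800 Fy=-3.6600 x'=-7.4300 y'=9.0850

F_att = 3/2·(g−p) = 3/2·(4,-3) = (6.0000,-4.5000)
o1: d²=109 > ρ²=31 → inactive
o2: d²=10 ≤ ρ²=31; F_rep = 28·(1,3)/10² = (0.2800,0.8400)
o3: d²=353 > ρ²=31 → inactive
F = F_att + ΣF_rep = (6.2800,-3.6600)
p' = p + 1/4·F = (-7.4300,9.0850)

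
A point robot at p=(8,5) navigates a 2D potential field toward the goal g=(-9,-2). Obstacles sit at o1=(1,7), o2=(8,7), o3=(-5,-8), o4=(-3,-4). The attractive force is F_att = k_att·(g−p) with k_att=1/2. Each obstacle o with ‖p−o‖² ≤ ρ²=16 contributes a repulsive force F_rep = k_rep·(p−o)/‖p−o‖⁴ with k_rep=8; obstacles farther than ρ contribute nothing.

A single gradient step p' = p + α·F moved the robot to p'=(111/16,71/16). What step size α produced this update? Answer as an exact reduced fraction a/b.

α = 1/8

F_att = 1/2·(g−p) = 1/2·(-17,-7) = (-8.5000,-3.5000)
o1: d²=53 > ρ²=16 → inactive
o2: d²=4 ≤ ρ²=16; F_rep = 8·(0,-2)/4² = (0.0000,-1.0000)
o3: d²=338 > ρ²=16 → inactive
o4: d²=202 > ρ²=16 → inactive
F = F_att + ΣF_rep = (-8.5000,-4.5000)
Δp = p'−p = (-1.0625,-0.5625); α = Δx/Fx = (-17/16) / (-17/2) = 1/8
check: Δy/Fy = (-9/16) / (-9/2) = 1/8 ✓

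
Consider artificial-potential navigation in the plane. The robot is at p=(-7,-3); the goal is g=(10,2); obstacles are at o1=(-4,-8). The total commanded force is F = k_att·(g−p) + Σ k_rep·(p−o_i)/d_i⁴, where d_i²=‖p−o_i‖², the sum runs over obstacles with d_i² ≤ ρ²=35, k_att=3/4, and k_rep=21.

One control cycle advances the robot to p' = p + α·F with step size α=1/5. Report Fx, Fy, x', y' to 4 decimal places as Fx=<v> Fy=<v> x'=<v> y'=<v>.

F_att = 3/4·(g−p) = 3/4·(17,5) = (12.7500,3.7500)
o1: d²=34 ≤ ρ²=35; F_rep = 21·(-3,5)/34² = (-0.0545,0.0908)
F = F_att + ΣF_rep = (12.6955,3.8408)
p' = p + 1/5·F = (-4.4609,-2.2318)

Fx=12.6955 Fy=3.8408 x'=-4.4609 y'=-2.2318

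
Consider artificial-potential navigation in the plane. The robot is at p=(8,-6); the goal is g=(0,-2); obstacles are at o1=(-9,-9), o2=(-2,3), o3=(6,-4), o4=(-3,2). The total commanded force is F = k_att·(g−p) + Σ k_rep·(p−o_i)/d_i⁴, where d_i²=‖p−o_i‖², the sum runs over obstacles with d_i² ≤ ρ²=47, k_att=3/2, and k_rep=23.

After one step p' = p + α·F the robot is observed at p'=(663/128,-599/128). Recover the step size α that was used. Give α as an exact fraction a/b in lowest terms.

α = 1/4

F_att = 3/2·(g−p) = 3/2·(-8,4) = (-12.0000,6.0000)
o1: d²=298 > ρ²=47 → inactive
o2: d²=181 > ρ²=47 → inactive
o3: d²=8 ≤ ρ²=47; F_rep = 23·(2,-2)/8² = (0.7188,-0.7188)
o4: d²=185 > ρ²=47 → inactive
F = F_att + ΣF_rep = (-11.2812,5.2812)
Δp = p'−p = (-2.8203,1.3203); α = Δx/Fx = (-361/128) / (-361/32) = 1/4
check: Δy/Fy = (169/128) / (169/32) = 1/4 ✓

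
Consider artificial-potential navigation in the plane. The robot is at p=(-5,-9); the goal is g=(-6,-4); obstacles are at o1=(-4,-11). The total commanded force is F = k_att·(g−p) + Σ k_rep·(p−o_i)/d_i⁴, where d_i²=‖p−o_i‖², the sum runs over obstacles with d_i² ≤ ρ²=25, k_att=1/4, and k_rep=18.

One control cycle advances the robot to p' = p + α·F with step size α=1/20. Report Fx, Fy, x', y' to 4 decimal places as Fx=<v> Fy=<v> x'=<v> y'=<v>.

Fx=-0.9700 Fy=2.6900 x'=-5.0485 y'=-8.8655

F_att = 1/4·(g−p) = 1/4·(-1,5) = (-0.2500,1.2500)
o1: d²=5 ≤ ρ²=25; F_rep = 18·(-1,2)/5² = (-0.7200,1.4400)
F = F_att + ΣF_rep = (-0.9700,2.6900)
p' = p + 1/20·F = (-5.0485,-8.8655)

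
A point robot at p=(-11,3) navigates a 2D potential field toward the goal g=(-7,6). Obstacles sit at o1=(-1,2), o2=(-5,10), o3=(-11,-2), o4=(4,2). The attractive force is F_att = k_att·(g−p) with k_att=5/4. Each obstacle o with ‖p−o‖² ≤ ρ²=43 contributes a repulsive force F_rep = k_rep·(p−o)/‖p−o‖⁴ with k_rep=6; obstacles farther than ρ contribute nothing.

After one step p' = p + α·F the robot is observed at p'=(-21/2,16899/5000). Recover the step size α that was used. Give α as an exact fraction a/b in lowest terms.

α = 1/10

F_att = 5/4·(g−p) = 5/4·(4,3) = (5.0000,3.7500)
o1: d²=101 > ρ²=43 → inactive
o2: d²=85 > ρ²=43 → inactive
o3: d²=25 ≤ ρ²=43; F_rep = 6·(0,5)/25² = (0.0000,0.0480)
o4: d²=226 > ρ²=43 → inactive
F = F_att + ΣF_rep = (5.0000,3.7980)
Δp = p'−p = (0.5000,0.3798); α = Δx/Fx = (1/2) / (5) = 1/10
check: Δy/Fy = (1899/5000) / (1899/500) = 1/10 ✓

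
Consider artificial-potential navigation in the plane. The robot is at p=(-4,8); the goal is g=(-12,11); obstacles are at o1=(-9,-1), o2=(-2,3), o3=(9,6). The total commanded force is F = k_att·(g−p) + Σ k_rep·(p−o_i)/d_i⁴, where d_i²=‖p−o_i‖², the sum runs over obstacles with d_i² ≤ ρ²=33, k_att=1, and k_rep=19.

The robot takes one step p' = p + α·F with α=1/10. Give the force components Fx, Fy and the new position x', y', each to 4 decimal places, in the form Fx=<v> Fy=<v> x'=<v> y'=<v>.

F_att = 1·(g−p) = 1·(-8,3) = (-8.0000,3.0000)
o1: d²=106 > ρ²=33 → inactive
o2: d²=29 ≤ ρ²=33; F_rep = 19·(-2,5)/29² = (-0.0452,0.1130)
o3: d²=173 > ρ²=33 → inactive
F = F_att + ΣF_rep = (-8.0452,3.1130)
p' = p + 1/10·F = (-4.8045,8.3113)

Fx=-8.0452 Fy=3.1130 x'=-4.8045 y'=8.3113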